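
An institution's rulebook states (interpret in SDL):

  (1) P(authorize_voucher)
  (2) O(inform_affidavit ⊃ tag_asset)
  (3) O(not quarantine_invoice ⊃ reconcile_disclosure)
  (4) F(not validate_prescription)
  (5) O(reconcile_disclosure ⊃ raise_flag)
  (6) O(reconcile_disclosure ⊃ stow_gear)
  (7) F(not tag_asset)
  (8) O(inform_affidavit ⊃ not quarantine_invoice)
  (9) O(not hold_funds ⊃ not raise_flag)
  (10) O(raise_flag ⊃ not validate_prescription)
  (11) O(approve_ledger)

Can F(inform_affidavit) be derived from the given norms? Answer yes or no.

Yes

Premise 4, F(not validate_prescription), is equivalent to O(validate_prescription).
Premise 10, O(raise_flag ⊃ not validate_prescription), contraposes to O(validate_prescription ⊃ not raise_flag); with O(validate_prescription) we get O(not raise_flag).
Premise 5 is O(reconcile_disclosure ⊃ raise_flag); contrapositively O(not raise_flag ⊃ not reconcile_disclosure). Since O(not raise_flag) holds, K gives O(not reconcile_disclosure).
The contrapositive of premise 3 (O(not quarantine_invoice ⊃ reconcile_disclosure)) is O(not reconcile_disclosure ⊃ quarantine_invoice), and O(not reconcile_disclosure) is already established, so O(quarantine_invoice).
Premise 8, O(inform_affidavit ⊃ not quarantine_invoice), contraposes to O(quarantine_invoice ⊃ not inform_affidavit); with O(quarantine_invoice) we get O(not inform_affidavit).
Premises 1, 2, 6, 7, 9, 11 do not contribute to this derivation.
So O(not inform_affidavit) holds, i.e. F(inform_affidavit). The claim follows.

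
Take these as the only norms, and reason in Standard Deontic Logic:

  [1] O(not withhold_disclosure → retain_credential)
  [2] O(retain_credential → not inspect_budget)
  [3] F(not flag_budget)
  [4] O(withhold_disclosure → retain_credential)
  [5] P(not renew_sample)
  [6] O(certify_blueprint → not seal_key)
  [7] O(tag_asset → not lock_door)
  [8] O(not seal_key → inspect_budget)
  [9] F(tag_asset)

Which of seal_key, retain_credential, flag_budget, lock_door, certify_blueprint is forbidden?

certify_blueprint

Premises 4 and 1 cover both cases: O(withhold_disclosure → retain_credential) and O(not withhold_disclosure → retain_credential). Since withhold_disclosure ∨ not withhold_disclosure is a tautology, O(retain_credential) follows.
Applying K to premise 2 (O(retain_credential → not inspect_budget)) and O(retain_credential) yields O(not inspect_budget).
The contrapositive of premise 8 (O(not seal_key → inspect_budget)) is O(not inspect_budget → seal_key), and O(not inspect_budget) is already established, so O(seal_key).
Premise 6 is O(certify_blueprint → not seal_key); contrapositively O(seal_key → not certify_blueprint). Since O(seal_key) holds, K gives O(not certify_blueprint).
So O(not certify_blueprint) holds, i.e. certify_blueprint is forbidden. None of the other listed options is forbidden under the premises.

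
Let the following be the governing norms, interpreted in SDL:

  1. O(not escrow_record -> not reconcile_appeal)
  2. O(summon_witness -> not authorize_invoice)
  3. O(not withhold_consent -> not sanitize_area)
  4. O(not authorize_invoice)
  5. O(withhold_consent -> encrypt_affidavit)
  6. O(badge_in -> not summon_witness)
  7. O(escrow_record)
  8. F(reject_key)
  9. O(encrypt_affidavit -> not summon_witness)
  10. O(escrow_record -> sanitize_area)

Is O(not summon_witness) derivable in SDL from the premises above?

Yes

From premise 7 we have O(escrow_record).
Premise 10 is O(escrow_record -> sanitize_area); since O(escrow_record), deontic closure gives O(sanitize_area).
Premise 3, O(not withhold_consent -> not sanitize_area), contraposes to O(sanitize_area -> withhold_consent); with O(sanitize_area) we get O(withhold_consent).
Applying K to premise 5 (O(withhold_consent -> encrypt_affidavit)) and O(withhold_consent) yields O(encrypt_affidavit).
Applying K to premise 9 (O(encrypt_affidavit -> not summon_witness)) and O(encrypt_affidavit) yields O(not summon_witness).
Premises 1, 2, 4, 6, 8 do not contribute to this derivation.
So O(not summon_witness) follows.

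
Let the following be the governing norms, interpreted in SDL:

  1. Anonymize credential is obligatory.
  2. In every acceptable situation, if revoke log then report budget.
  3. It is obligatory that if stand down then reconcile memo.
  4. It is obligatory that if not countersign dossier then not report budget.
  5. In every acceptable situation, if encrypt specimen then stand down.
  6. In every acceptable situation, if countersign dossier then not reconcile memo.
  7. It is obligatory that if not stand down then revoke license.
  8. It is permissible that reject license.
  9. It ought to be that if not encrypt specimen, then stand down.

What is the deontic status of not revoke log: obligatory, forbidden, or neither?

Obligatory

Premises 9 and 5 are O(¬encrypt_specimen → stand_down) and O(encrypt_specimen → stand_down); every ideal world satisfies ¬encrypt_specimen or encrypt_specimen, so in either case stand_down holds — hence O(stand_down).
Premise 3 is O(stand_down → reconcile_memo); since O(stand_down), deontic closure gives O(reconcile_memo).
Premise 6, O(countersign_dossier → ¬reconcile_memo), contraposes to O(reconcile_memo → ¬countersign_dossier); with O(reconcile_memo) we get O(¬countersign_dossier).
From O(¬countersign_dossier) and premise 4, O(¬countersign_dossier → ¬report_budget), we obtain O(¬report_budget).
Premise 2 is O(revoke_log → report_budget); contrapositively O(¬report_budget → ¬revoke_log). Since O(¬report_budget) holds, K gives O(¬revoke_log).
Premises 1, 7, 8 do not contribute to this derivation.
Hence ¬revoke_log is obligatory.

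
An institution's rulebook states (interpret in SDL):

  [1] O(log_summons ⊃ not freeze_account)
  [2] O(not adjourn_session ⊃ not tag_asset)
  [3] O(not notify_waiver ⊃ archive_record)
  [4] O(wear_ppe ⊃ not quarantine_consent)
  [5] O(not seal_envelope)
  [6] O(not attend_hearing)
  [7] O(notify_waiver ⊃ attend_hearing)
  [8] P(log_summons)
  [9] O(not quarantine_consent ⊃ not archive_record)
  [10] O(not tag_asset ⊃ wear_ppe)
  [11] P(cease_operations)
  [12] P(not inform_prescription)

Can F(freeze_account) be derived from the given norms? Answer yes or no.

No

Premise 1 is O(log_summons ⊃ not freeze_account), but O(log_summons) is not derivable from the premises (the permission P(log_summons) asserts only not O(not log_summons), not O(log_summons)), so it does not yield O(not freeze_account).
No other premise forces O(not freeze_account). An ideal world satisfying every premise can still have freeze_account true, so F(freeze_account) is not derivable.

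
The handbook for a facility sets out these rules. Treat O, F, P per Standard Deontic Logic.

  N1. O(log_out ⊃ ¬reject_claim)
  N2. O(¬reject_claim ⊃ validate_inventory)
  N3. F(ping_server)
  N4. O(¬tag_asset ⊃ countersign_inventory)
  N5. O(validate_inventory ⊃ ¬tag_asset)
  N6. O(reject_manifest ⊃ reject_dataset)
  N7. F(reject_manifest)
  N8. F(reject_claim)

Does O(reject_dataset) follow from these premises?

No

Premise 6 is O(reject_manifest ⊃ reject_dataset), but O(reject_manifest) is not derivable from the premises, so it does not yield O(reject_dataset).
No other premise forces O(reject_dataset). An ideal world satisfying every premise can still have reject_dataset false, so O(reject_dataset) is not derivable.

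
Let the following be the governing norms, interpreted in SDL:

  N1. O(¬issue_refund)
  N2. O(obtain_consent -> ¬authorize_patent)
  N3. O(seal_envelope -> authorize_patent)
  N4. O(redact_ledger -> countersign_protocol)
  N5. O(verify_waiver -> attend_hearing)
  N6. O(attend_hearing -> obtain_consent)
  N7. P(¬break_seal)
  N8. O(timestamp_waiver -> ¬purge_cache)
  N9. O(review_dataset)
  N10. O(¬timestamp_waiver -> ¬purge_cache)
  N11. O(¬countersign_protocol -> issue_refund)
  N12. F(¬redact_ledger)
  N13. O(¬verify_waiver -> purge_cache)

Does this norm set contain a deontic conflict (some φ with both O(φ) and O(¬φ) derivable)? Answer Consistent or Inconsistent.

Premise 11 is O(¬countersign_protocol -> issue_refund), but O(¬countersign_protocol) is not derivable from the premises, so it does not yield O(issue_refund).
So O(issue_refund) is not derivable, and the apparent clash with O(¬issue_refund) does not arise.
A world satisfying every obligation exists (e.g. attend_hearing=true, authorize_patent=false, break_seal=false, countersign_protocol=true, issue_refund=false, obtain_consent=true, purge_cache=false, redact_ledger=true, review_dataset=true, seal_envelope=false, timestamp_waiver=false, verify_waiver=true); no atom is both obligatory and forbidden, so the set is consistent.

Consistent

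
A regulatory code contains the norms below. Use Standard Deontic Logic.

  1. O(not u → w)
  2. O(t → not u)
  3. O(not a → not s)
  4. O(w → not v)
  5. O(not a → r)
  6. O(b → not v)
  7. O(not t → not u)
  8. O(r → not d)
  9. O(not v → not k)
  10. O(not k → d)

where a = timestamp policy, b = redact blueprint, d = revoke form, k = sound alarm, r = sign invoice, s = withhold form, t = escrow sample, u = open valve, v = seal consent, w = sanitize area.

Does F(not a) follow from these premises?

Premises 2 and 7 are O(t → not u) and O(not t → not u); every ideal world satisfies t or not t, so in either case not u holds — hence O(not u).
With premise 1, O(not u → w), the K-axiom yields O(w).
With premise 4, O(w → not v), the K-axiom yields O(not v).
With premise 9, O(not v → not k), the K-axiom yields O(not k).
From O(not k) and premise 10, O(not k → d), we obtain O(d).
The contrapositive of premise 8 (O(r → not d)) is O(d → not r), and O(d) is already established, so O(not r).
Premise 5 is O(not a → r); contrapositively O(not r → a). Since O(not r) holds, K gives O(a).
Premises 3, 6 do not contribute to this derivation.
So O(a) holds, i.e. F(not a). The claim follows.

Yes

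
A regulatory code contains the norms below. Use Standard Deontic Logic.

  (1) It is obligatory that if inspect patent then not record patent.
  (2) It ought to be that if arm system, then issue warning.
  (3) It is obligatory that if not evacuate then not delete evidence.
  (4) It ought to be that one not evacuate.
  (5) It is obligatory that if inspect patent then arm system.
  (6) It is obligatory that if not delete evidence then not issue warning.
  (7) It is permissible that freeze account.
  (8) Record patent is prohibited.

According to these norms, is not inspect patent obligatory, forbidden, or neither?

Premise 4 states O(¬evacuate) outright.
Applying K to premise 3 (O(¬evacuate → ¬delete_evidence)) and O(¬evacuate) yields O(¬delete_evidence).
From O(¬delete_evidence) and premise 6, O(¬delete_evidence → ¬issue_warning), we obtain O(¬issue_warning).
The contrapositive of premise 2 (O(arm_system → issue_warning)) is O(¬issue_warning → ¬arm_system), and O(¬issue_warning) is already established, so O(¬arm_system).
Premise 5 is O(inspect_patent → arm_system); contrapositively O(¬arm_system → ¬inspect_patent). Since O(¬arm_system) holds, K gives O(¬inspect_patent).
Premises 1, 7, 8 do not contribute to this derivation.
Hence ¬inspect_patent is obligatory.

Obligatory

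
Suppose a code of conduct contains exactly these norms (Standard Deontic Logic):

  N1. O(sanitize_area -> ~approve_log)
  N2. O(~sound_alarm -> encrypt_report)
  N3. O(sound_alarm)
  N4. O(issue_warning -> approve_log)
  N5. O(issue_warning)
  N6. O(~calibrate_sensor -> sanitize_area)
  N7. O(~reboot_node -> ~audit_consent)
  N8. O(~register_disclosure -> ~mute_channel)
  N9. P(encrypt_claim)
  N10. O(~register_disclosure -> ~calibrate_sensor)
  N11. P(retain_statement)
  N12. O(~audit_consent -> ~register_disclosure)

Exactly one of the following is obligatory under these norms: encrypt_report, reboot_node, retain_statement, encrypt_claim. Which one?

From premise 5 we have O(issue_warning).
From O(issue_warning) and premise 4, O(issue_warning -> approve_log), we obtain O(approve_log).
Premise 1, O(sanitize_area -> ~approve_log), contraposes to O(approve_log -> ~sanitize_area); with O(approve_log) we get O(~sanitize_area).
Premise 6, O(~calibrate_sensor -> sanitize_area), contraposes to O(~sanitize_area -> calibrate_sensor); with O(~sanitize_area) we get O(calibrate_sensor).
Premise 10 is O(~register_disclosure -> ~calibrate_sensor); contrapositively O(calibrate_sensor -> register_disclosure). Since O(calibrate_sensor) holds, K gives O(register_disclosure).
The contrapositive of premise 12 (O(~audit_consent -> ~register_disclosure)) is O(register_disclosure -> audit_consent), and O(register_disclosure) is already established, so O(audit_consent).
Premise 7, O(~reboot_node -> ~audit_consent), contraposes to O(audit_consent -> reboot_node); with O(audit_consent) we get O(reboot_node).
So O(reboot_node) holds — reboot_node is obligatory. None of the other listed options is made obligatory by any chain of premises.

reboot_node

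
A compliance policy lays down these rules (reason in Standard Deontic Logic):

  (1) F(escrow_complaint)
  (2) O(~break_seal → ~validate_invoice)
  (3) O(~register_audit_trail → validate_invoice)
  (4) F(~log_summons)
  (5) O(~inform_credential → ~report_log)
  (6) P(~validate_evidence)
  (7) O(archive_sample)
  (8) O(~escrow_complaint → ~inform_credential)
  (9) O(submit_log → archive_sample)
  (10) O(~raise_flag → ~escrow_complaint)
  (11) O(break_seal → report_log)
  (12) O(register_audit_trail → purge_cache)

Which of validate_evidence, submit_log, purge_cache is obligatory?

F(escrow_complaint) at premise 1 means O(~escrow_complaint).
Premise 8 is O(~escrow_complaint → ~inform_credential); since O(~escrow_complaint), deontic closure gives O(~inform_credential).
With premise 5, O(~inform_credential → ~report_log), the K-axiom yields O(~report_log).
Premise 11, O(break_seal → report_log), contraposes to O(~report_log → ~break_seal); with O(~report_log) we get O(~break_seal).
Applying K to premise 2 (O(~break_seal → ~validate_invoice)) and O(~break_seal) yields O(~validate_invoice).
The contrapositive of premise 3 (O(~register_audit_trail → validate_invoice)) is O(~validate_invoice → register_audit_trail), and O(~validate_invoice) is already established, so O(register_audit_trail).
From O(register_audit_trail) and premise 12, O(register_audit_trail → purge_cache), we obtain O(purge_cache).
So O(purge_cache) holds — purge_cache is obligatory. None of the other listed options is made obligatory by any chain of premises.

purge_cache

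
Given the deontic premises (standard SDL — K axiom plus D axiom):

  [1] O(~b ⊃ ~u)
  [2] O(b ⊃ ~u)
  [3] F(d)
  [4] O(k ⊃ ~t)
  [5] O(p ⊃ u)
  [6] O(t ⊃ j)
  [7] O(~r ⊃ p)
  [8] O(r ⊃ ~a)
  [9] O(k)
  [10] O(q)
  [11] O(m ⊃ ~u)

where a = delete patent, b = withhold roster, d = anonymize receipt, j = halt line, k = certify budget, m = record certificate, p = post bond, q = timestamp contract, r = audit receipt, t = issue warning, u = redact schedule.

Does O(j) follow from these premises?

Premise 6 is O(t ⊃ j), but O(t) is not derivable from the premises, so it does not yield O(j).
No other premise forces O(j). An ideal world satisfying every premise can still have j false, so O(j) is not derivable.

No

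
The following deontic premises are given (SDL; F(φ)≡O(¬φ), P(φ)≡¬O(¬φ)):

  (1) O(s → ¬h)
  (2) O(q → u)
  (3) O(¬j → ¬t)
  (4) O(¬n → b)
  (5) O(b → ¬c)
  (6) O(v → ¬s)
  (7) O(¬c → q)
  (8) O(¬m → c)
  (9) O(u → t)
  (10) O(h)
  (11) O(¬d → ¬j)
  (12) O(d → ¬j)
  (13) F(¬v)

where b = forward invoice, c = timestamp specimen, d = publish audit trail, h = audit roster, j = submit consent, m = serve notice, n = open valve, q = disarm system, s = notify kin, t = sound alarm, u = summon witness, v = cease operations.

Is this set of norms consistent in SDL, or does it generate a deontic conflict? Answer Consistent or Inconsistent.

Consistent

Premise 1 is O(s → ¬h), but O(s) is not derivable from the premises, so it does not yield O(¬h).
So O(¬h) is not derivable, and the apparent clash with O(h) does not arise.
A world satisfying every obligation exists (e.g. b=false, c=true, d=false, h=true, j=false, m=false, n=true, q=false, s=false, t=false, u=false, v=true); no atom is both obligatory and forbidden, so the set is consistent.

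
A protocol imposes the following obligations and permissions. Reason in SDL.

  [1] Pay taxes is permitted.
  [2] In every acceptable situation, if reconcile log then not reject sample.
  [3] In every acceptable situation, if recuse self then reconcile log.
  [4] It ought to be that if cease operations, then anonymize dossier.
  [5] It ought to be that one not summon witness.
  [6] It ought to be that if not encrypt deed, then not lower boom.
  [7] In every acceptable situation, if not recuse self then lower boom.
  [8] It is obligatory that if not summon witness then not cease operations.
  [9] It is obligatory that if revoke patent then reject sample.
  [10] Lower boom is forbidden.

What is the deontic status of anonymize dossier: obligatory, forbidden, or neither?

Premise 4 is O(cease_operations → anonymize_dossier), but O(cease_operations) is not derivable from the premises, so it does not yield O(anonymize_dossier).
No premise or chain of K-axiom applications forces O(anonymize_dossier), and none forces O(¬anonymize_dossier). So anonymize_dossier is neither obligatory nor forbidden under these norms.

Neither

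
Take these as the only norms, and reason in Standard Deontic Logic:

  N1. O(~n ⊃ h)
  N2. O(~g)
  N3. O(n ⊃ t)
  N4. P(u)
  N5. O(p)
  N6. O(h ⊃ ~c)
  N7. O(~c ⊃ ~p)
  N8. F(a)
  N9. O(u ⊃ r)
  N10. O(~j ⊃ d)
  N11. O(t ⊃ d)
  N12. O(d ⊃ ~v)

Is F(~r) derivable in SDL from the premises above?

No

Premise 9 is O(u ⊃ r), but O(u) is not derivable from the premises (the permission P(u) asserts only ~O(~u), not O(u)), so it does not yield O(r).
No other premise forces O(r). An ideal world satisfying every premise can still have ~r true, so F(~r) is not derivable.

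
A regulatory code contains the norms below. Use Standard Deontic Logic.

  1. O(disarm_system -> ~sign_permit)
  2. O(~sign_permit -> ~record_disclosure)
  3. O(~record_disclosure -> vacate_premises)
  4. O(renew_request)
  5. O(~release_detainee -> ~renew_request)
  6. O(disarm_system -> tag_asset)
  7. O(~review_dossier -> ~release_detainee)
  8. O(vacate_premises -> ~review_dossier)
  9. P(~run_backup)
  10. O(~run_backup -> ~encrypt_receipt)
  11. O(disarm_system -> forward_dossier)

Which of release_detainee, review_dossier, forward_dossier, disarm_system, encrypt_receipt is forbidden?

disarm_system

Premise 4 states O(renew_request) outright.
The contrapositive of premise 5 (O(~release_detainee -> ~renew_request)) is O(renew_request -> release_detainee), and O(renew_request) is already established, so O(release_detainee).
Premise 7, O(~review_dossier -> ~release_detainee), contraposes to O(release_detainee -> review_dossier); with O(release_detainee) we get O(review_dossier).
Premise 8 is O(vacate_premises -> ~review_dossier); contrapositively O(review_dossier -> ~vacate_premises). Since O(review_dossier) holds, K gives O(~vacate_premises).
The contrapositive of premise 3 (O(~record_disclosure -> vacate_premises)) is O(~vacate_premises -> record_disclosure), and O(~vacate_premises) is already established, so O(record_disclosure).
The contrapositive of premise 2 (O(~sign_permit -> ~record_disclosure)) is O(record_disclosure -> sign_permit), and O(record_disclosure) is already established, so O(sign_permit).
Premise 1, O(disarm_system -> ~sign_permit), contraposes to O(sign_permit -> ~disarm_system); with O(sign_permit) we get O(~disarm_system).
So O(~disarm_system) holds, i.e. disarm_system is forbidden. None of the other listed options is forbidden under the premises.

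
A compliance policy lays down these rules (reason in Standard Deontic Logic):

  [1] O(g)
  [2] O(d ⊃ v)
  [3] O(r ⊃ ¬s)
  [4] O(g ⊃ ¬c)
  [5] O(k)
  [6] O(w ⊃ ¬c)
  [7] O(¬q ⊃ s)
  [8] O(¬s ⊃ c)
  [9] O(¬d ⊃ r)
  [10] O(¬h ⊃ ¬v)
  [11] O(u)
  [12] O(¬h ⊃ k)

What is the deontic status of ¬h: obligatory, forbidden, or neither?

From premise 1 we have O(g).
With premise 4, O(g ⊃ ¬c), the K-axiom yields O(¬c).
Premise 8, O(¬s ⊃ c), contraposes to O(¬c ⊃ s); with O(¬c) we get O(s).
Premise 3, O(r ⊃ ¬s), contraposes to O(s ⊃ ¬r); with O(s) we get O(¬r).
Premise 9 is O(¬d ⊃ r); contrapositively O(¬r ⊃ d). Since O(¬r) holds, K gives O(d).
With premise 2, O(d ⊃ v), the K-axiom yields O(v).
Premise 10, O(¬h ⊃ ¬v), contraposes to O(v ⊃ h); with O(v) we get O(h).
Premises 5, 6, 7, 11, 12 do not contribute to this derivation.
Thus O(h), which is F(¬h): ¬h is forbidden.

Forbidden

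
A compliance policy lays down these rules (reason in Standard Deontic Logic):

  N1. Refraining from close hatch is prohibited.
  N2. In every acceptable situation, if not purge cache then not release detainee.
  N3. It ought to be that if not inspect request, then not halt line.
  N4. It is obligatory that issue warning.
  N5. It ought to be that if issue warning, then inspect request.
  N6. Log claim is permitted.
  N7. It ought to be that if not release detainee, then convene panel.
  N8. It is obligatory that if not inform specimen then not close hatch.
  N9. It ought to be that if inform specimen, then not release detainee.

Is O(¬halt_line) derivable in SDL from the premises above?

Premise 3 is O(¬inspect_request → ¬halt_line), but O(¬inspect_request) is not derivable from the premises, so it does not yield O(¬halt_line).
No other premise forces O(¬halt_line). An ideal world satisfying every premise can still have ¬halt_line false, so O(¬halt_line) is not derivable.

No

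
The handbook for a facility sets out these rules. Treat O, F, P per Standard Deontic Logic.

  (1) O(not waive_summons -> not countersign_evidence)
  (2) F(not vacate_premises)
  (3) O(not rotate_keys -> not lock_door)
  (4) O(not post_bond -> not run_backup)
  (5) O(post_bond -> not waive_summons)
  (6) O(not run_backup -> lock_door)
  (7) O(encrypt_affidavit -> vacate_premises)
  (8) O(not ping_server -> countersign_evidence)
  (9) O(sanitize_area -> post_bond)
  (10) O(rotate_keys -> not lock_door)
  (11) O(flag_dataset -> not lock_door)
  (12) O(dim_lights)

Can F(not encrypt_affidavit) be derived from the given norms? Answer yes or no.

Premise 7 is O(encrypt_affidavit -> vacate_premises); even if O(vacate_premises) held, inferring O(encrypt_affidavit) would be affirming the consequent — invalid.
No other premise forces O(encrypt_affidavit). An ideal world satisfying every premise can still have not encrypt_affidavit true, so F(not encrypt_affidavit) is not derivable.

No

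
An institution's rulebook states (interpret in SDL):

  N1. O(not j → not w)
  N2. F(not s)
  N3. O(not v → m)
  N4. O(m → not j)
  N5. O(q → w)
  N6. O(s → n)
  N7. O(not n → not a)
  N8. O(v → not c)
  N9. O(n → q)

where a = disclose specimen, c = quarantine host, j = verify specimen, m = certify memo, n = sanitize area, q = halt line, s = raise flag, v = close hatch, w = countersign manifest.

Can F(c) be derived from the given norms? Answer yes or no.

F(not s) at premise 2 means O(s).
Applying K to premise 6 (O(s → n)) and O(s) yields O(n).
Applying K to premise 9 (O(n → q)) and O(n) yields O(q).
With premise 5, O(q → w), the K-axiom yields O(w).
Premise 1, O(not j → not w), contraposes to O(w → j); with O(w) we get O(j).
Premise 4 is O(m → not j); contrapositively O(j → not m). Since O(j) holds, K gives O(not m).
Premise 3, O(not v → m), contraposes to O(not m → v); with O(not m) we get O(v).
From O(v) and premise 8, O(v → not c), we obtain O(not c).
Premise 7 does not contribute to this derivation.
So O(not c) holds, i.e. F(c). The claim follows.

Yes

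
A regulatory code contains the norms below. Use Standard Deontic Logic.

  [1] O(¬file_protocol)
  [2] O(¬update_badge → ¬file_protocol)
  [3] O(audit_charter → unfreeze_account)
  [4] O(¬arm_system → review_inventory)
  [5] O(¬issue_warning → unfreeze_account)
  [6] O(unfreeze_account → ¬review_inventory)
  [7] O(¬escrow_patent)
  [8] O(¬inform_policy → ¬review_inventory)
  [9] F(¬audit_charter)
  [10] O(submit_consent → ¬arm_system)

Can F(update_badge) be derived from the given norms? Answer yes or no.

No

Premise 2 is O(¬update_badge → ¬file_protocol); even if O(¬file_protocol) held, inferring O(¬update_badge) would be affirming the consequent — invalid.
No other premise forces O(¬update_badge). An ideal world satisfying every premise can still have update_badge true, so F(update_badge) is not derivable.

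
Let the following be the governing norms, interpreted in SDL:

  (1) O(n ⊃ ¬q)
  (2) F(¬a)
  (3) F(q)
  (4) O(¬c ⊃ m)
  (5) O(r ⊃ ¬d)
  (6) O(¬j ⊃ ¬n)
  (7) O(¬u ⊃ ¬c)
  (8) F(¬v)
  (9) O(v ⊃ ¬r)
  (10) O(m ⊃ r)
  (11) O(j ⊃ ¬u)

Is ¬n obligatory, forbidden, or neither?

Obligatory

F(¬v) at premise 8 means O(v).
With premise 9, O(v ⊃ ¬r), the K-axiom yields O(¬r).
The contrapositive of premise 10 (O(m ⊃ r)) is O(¬r ⊃ ¬m), and O(¬r) is already established, so O(¬m).
Premise 4, O(¬c ⊃ m), contraposes to O(¬m ⊃ c); with O(¬m) we get O(c).
The contrapositive of premise 7 (O(¬u ⊃ ¬c)) is O(c ⊃ u), and O(c) is already established, so O(u).
The contrapositive of premise 11 (O(j ⊃ ¬u)) is O(u ⊃ ¬j), and O(u) is already established, so O(¬j).
With premise 6, O(¬j ⊃ ¬n), the K-axiom yields O(¬n).
Premises 1, 2, 3, 5 do not contribute to this derivation.
Hence ¬n is obligatory.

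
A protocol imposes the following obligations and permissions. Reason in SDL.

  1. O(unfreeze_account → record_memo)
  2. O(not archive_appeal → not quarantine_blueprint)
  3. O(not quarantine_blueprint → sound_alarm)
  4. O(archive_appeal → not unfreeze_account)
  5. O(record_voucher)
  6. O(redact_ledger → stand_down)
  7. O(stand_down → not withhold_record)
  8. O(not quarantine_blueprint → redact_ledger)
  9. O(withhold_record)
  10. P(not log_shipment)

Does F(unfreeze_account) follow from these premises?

Premise 9 gives O(withhold_record).
The contrapositive of premise 7 (O(stand_down → not withhold_record)) is O(withhold_record → not stand_down), and O(withhold_record) is already established, so O(not stand_down).
The contrapositive of premise 6 (O(redact_ledger → stand_down)) is O(not stand_down → not redact_ledger), and O(not stand_down) is already established, so O(not redact_ledger).
Premise 8, O(not quarantine_blueprint → redact_ledger), contraposes to O(not redact_ledger → quarantine_blueprint); with O(not redact_ledger) we get O(quarantine_blueprint).
Premise 2, O(not archive_appeal → not quarantine_blueprint), contraposes to O(quarantine_blueprint → archive_appeal); with O(quarantine_blueprint) we get O(archive_appeal).
With premise 4, O(archive_appeal → not unfreeze_account), the K-axiom yields O(not unfreeze_account).
Premises 1, 3, 5, 10 do not contribute to this derivation.
So O(not unfreeze_account) holds, i.e. F(unfreeze_account). The claim follows.

Yes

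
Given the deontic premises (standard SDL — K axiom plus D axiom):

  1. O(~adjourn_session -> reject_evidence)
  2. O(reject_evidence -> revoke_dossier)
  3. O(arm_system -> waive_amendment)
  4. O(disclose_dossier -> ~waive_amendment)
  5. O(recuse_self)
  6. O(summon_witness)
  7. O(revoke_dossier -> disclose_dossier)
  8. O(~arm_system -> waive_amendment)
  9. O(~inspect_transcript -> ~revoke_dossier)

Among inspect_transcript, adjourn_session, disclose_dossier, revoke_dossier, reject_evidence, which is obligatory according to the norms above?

adjourn_session

By case analysis on ~arm_system: premise 8 gives O(~arm_system -> waive_amendment) and premise 3 gives O(arm_system -> waive_amendment), so O(waive_amendment) either way.
The contrapositive of premise 4 (O(disclose_dossier -> ~waive_amendment)) is O(waive_amendment -> ~disclose_dossier), and O(waive_amendment) is already established, so O(~disclose_dossier).
Premise 7 is O(revoke_dossier -> disclose_dossier); contrapositively O(~disclose_dossier -> ~revoke_dossier). Since O(~disclose_dossier) holds, K gives O(~revoke_dossier).
Premise 2 is O(reject_evidence -> revoke_dossier); contrapositively O(~revoke_dossier -> ~reject_evidence). Since O(~revoke_dossier) holds, K gives O(~reject_evidence).
Premise 1, O(~adjourn_session -> reject_evidence), contraposes to O(~reject_evidence -> adjourn_session); with O(~reject_evidence) we get O(adjourn_session).
So O(adjourn_session) holds — adjourn_session is obligatory. None of the other listed options is made obligatory by any chain of premises.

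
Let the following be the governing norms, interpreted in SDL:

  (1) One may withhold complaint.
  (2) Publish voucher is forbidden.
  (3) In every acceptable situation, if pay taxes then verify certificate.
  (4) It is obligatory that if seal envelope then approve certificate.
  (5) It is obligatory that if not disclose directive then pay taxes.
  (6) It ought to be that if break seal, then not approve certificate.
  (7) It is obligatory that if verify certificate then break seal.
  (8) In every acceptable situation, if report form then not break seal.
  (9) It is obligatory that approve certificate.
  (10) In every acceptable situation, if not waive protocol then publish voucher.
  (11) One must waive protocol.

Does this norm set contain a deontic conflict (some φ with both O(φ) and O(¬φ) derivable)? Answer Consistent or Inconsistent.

Premise 10 is O(¬waive_protocol → publish_voucher), but O(¬waive_protocol) is not derivable from the premises, so it does not yield O(publish_voucher).
So O(publish_voucher) is not derivable, and the apparent clash with O(¬publish_voucher) does not arise.
A world satisfying every obligation exists (e.g. approve_certificate=true, break_seal=false, disclose_directive=true, pay_taxes=false, publish_voucher=false, report_form=false, seal_envelope=false, verify_certificate=false, waive_protocol=true, withhold_complaint=false); no atom is both obligatory and forbidden, so the set is consistent.

Consistent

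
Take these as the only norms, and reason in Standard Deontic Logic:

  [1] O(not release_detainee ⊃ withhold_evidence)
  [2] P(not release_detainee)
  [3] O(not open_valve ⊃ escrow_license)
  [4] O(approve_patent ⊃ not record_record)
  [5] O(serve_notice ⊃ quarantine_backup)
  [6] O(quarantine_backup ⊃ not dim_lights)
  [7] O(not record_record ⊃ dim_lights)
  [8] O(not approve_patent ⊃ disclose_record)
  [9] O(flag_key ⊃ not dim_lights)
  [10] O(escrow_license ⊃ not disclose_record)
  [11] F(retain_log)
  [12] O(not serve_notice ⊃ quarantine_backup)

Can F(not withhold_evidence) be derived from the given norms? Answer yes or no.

Premise 1 is O(not release_detainee ⊃ withhold_evidence), but O(not release_detainee) is not derivable from the premises (the permission P(not release_detainee) asserts only not O(release_detainee), not O(not release_detainee)), so it does not yield O(withhold_evidence).
No other premise forces O(withhold_evidence). An ideal world satisfying every premise can still have not withhold_evidence true, so F(not withhold_evidence) is not derivable.

No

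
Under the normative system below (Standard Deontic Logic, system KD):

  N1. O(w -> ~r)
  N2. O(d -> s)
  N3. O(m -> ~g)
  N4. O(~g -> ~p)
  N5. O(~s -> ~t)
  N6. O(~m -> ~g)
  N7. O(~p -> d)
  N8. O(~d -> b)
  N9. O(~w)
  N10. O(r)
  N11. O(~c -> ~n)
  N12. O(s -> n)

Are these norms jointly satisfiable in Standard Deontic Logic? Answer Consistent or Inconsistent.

Premise 1 is O(w -> ~r), but O(w) is not derivable from the premises, so it does not yield O(~r).
So O(~r) is not derivable, and the apparent clash with O(r) does not arise.
A world satisfying every obligation exists (e.g. b=false, c=true, d=true, g=false, m=false, n=true, p=false, r=true, s=true, t=false, w=false); no atom is both obligatory and forbidden, so the set is consistent.

Consistent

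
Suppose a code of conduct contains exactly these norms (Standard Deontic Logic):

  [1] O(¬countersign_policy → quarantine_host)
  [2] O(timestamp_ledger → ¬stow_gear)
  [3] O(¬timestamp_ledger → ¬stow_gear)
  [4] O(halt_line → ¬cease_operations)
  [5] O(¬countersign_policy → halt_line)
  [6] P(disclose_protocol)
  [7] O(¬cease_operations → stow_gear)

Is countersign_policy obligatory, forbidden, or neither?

Premises 2 and 3 are O(timestamp_ledger → ¬stow_gear) and O(¬timestamp_ledger → ¬stow_gear); every ideal world satisfies timestamp_ledger or ¬timestamp_ledger, so in either case ¬stow_gear holds — hence O(¬stow_gear).
The contrapositive of premise 7 (O(¬cease_operations → stow_gear)) is O(¬stow_gear → cease_operations), and O(¬stow_gear) is already established, so O(cease_operations).
Premise 4, O(halt_line → ¬cease_operations), contraposes to O(cease_operations → ¬halt_line); with O(cease_operations) we get O(¬halt_line).
Premise 5 is O(¬countersign_policy → halt_line); contrapositively O(¬halt_line → countersign_policy). Since O(¬halt_line) holds, K gives O(countersign_policy).
Premises 1, 6 do not contribute to this derivation.
Hence countersign_policy is obligatory.

Obligatory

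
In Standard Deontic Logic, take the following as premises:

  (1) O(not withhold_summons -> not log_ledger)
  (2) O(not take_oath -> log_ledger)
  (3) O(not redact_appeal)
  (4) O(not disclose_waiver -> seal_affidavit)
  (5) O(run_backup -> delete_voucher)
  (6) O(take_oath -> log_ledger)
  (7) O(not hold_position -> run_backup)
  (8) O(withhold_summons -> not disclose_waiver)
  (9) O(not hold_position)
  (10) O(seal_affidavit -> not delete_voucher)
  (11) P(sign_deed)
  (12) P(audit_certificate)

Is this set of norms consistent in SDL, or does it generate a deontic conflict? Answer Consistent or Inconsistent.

Premises 6 and 2 are O(take_oath -> log_ledger) and O(not take_oath -> log_ledger); every ideal world satisfies take_oath or not take_oath, so in either case log_ledger holds — hence O(log_ledger).
Premise 1, O(not withhold_summons -> not log_ledger), contraposes to O(log_ledger -> withhold_summons); with O(log_ledger) we get O(withhold_summons).
With premise 8, O(withhold_summons -> not disclose_waiver), the K-axiom yields O(not disclose_waiver).
Applying K to premise 4 (O(not disclose_waiver -> seal_affidavit)) and O(not disclose_waiver) yields O(seal_affidavit).
From O(seal_affidavit) and premise 10, O(seal_affidavit -> not delete_voucher), we obtain O(not delete_voucher).
Premise 5, O(run_backup -> delete_voucher), contraposes to O(not delete_voucher -> not run_backup); with O(not delete_voucher) we get O(not run_backup).
Premise 7 is O(not hold_position -> run_backup); contrapositively O(not run_backup -> hold_position). Since O(not run_backup) holds, K gives O(hold_position).
But premise 9 directly asserts O(not hold_position).
We now have both O(hold_position) and O(not hold_position) — hold_position is simultaneously obligatory and forbidden, violating the D-axiom.

Inconsistent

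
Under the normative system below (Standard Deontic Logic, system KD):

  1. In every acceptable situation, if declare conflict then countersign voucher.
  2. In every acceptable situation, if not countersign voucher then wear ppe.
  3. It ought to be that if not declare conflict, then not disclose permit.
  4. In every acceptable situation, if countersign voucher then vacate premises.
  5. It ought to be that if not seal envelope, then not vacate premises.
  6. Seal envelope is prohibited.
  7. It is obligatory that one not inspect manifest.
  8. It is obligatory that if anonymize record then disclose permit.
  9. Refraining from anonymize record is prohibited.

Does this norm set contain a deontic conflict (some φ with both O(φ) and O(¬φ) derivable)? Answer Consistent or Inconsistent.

Premise 9 is F(¬anonymize_record), i.e. O(anonymize_record).
Applying K to premise 8 (O(anonymize_record → disclose_permit)) and O(anonymize_record) yields O(disclose_permit).
The contrapositive of premise 3 (O(¬declare_conflict → ¬disclose_permit)) is O(disclose_permit → declare_conflict), and O(disclose_permit) is already established, so O(declare_conflict).
Applying K to premise 1 (O(declare_conflict → countersign_voucher)) and O(declare_conflict) yields O(countersign_voucher).
With premise 4, O(countersign_voucher → vacate_premises), the K-axiom yields O(vacate_premises).
The contrapositive of premise 5 (O(¬seal_envelope → ¬vacate_premises)) is O(vacate_premises → seal_envelope), and O(vacate_premises) is already established, so O(seal_envelope).
But premise 6, F(seal_envelope), means O(¬seal_envelope).
We now have both O(seal_envelope) and O(¬seal_envelope) — seal_envelope is simultaneously obligatory and forbidden, violating the D-axiom.

Inconsistent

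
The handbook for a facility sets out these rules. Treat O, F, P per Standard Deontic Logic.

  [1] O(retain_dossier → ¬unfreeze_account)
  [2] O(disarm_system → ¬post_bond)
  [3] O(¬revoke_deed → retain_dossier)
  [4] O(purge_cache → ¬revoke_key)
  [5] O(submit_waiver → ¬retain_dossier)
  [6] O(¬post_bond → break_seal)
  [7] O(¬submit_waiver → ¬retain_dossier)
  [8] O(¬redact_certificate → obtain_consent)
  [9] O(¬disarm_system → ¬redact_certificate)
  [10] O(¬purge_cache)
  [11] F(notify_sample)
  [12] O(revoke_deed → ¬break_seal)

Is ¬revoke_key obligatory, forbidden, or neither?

Neither

Premise 4 is O(purge_cache → ¬revoke_key), but O(purge_cache) is not derivable from the premises, so it does not yield O(¬revoke_key).
No premise or chain of K-axiom applications forces O(¬revoke_key), and none forces O(revoke_key). So ¬revoke_key is neither obligatory nor forbidden under these norms.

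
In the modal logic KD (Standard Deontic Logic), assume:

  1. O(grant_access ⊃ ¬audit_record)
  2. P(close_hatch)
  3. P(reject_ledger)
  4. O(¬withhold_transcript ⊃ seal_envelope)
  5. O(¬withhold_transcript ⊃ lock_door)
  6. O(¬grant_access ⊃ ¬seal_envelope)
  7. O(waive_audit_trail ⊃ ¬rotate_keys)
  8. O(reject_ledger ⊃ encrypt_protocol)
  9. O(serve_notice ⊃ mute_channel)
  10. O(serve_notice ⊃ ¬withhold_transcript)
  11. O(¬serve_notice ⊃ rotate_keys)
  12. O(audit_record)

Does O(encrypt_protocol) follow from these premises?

No

Premise 8 is O(reject_ledger ⊃ encrypt_protocol), but O(reject_ledger) is not derivable from the premises (the permission P(reject_ledger) asserts only ¬O(¬reject_ledger), not O(reject_ledger)), so it does not yield O(encrypt_protocol).
No other premise forces O(encrypt_protocol). An ideal world satisfying every premise can still have encrypt_protocol false, so O(encrypt_protocol) is not derivable.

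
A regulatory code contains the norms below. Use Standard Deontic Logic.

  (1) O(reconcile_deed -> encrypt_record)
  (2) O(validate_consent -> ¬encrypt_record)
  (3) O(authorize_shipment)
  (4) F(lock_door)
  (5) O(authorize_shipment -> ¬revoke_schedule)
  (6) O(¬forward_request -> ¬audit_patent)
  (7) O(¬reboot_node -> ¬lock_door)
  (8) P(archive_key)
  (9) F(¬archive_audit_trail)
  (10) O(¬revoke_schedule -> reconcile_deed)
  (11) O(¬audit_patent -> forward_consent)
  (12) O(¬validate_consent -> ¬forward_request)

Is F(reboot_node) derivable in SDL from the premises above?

Premise 7 is O(¬reboot_node -> ¬lock_door); even if O(¬lock_door) held, inferring O(¬reboot_node) would be affirming the consequent — invalid.
No other premise forces O(¬reboot_node). An ideal world satisfying every premise can still have reboot_node true, so F(reboot_node) is not derivable.

No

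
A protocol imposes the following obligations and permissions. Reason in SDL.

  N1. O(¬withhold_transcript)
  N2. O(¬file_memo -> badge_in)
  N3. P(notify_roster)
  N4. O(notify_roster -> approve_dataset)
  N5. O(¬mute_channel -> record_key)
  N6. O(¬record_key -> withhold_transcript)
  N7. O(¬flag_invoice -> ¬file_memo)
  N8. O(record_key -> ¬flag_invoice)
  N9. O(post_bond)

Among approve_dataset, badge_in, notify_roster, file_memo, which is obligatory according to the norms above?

badge_in

Premise 1 states O(¬withhold_transcript) outright.
The contrapositive of premise 6 (O(¬record_key -> withhold_transcript)) is O(¬withhold_transcript -> record_key), and O(¬withhold_transcript) is already established, so O(record_key).
Applying K to premise 8 (O(record_key -> ¬flag_invoice)) and O(record_key) yields O(¬flag_invoice).
Applying K to premise 7 (O(¬flag_invoice -> ¬file_memo)) and O(¬flag_invoice) yields O(¬file_memo).
Applying K to premise 2 (O(¬file_memo -> badge_in)) and O(¬file_memo) yields O(badge_in).
So O(badge_in) holds — badge_in is obligatory. None of the other listed options is made obligatory by any chain of premises.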